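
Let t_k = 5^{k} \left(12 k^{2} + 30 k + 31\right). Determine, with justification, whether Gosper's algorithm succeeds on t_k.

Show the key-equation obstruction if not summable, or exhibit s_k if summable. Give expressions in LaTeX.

Yes. s_k = 5^{k} \left(3 k^{2} + 4\right).

t_(k+1)/t_k = 5*(12*k**2 + 54*k + 73)/(12*k**2 + 30*k + 31).
Gosper form: A/B · C(k+1)/C(k) with A=5, B=1, C=k**2 + 5*k/2 + 31/12.
f must satisfy (5)·f(k+1) − (1)·f(k) = k**2 + 5*k/2 + 31/12.
From deg A=0, deg B=0, deg C=2: d=2.
Solving with deg f ≤ 2: f(k) = (3*k**2 + 4)/12.
Get s_k = R·t_k = 5**k*(3*k**2 + 4) with R(k) = B(k−1)f(k)/C(k) = (3*k**2 + 4)/(12*k**2 + 30*k + 31).
Verify: 5**k*(12*k**2 + 30*k + 31) matches t_k.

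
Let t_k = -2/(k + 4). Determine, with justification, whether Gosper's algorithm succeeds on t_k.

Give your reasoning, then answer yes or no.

The ratio is (k + 4)/(k + 5).
Normal form (A,B,C) = (k + 4, k + 5, 1).
Set up (k + 4)·f(k+1) − (k + 4)·f(k) − (1) = 0.
d = 0 from the (1,1,0) case.
Write f(k) = c0. Then LHS − RHS = -1, requiring -1 = 0: contradictory. No certificate.

No. Not Gosper-summable.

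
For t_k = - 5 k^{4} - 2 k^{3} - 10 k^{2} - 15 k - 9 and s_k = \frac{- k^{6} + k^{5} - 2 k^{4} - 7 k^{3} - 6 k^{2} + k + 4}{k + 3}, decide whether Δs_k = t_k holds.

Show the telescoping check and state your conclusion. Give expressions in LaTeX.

s_(k+1) = (-k**6 - 5*k**5 - 12*k**4 - 25*k**3 - 44*k**2 - 41*k - 10)/(k + 4)
s_(k+1) − s_k = (-5*k**6 - 29*k**5 - 46*k**4 - 85*k**3 - 150*k**2 - 141*k - 46)/(k**2 + 7*k + 12)
(s_(k+1) − s_k) − t_k = 2*(4*k**5 + 19*k**4 + 12*k**3 + 42*k**2 + 51*k + 31)/(k**2 + 7*k + 12)

Invalid: residual \frac{2 \left(4 k^{5} + 19 k^{4} + 12 k^{3} + 42 k^{2} + 51 k + 31\right)}{k^{2} + 7 k + 12} ≠ 0.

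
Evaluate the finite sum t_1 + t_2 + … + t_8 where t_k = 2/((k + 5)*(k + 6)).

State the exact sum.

Σ = 4/21

r(k) = (k + 5)/(k + 7) after simplifying.
Factor: A=k + 5; B=k + 7; C=1.
Solve (k + 5)·f(k+1) − (k + 6)·f(k) = 1.
d = 1 from the (1,1,0) case.
Solving with deg f ≤ 1: f(k) = k/5.
Get s_k = R·t_k = 2*k/(5*(k + 5)) with R(k) = B(k−1)f(k)/C(k) = k*(k + 6)/5.
Δs = 2/(k**2 + 11*k + 30), as required.
Σ_(k=1)^(8) t_k = s_(9) − s_(1) = 9/35 − (1/15) = 4/21.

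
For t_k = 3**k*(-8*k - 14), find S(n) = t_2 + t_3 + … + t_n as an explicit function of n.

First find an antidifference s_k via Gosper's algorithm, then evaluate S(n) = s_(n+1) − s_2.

Compute t_(k+1)/t_k: get 3*(4*k + 11)/(4*k + 7).
So A=3 and B=1, with C=k + 7/4.
Need (3)·f(k+1) − (1)·f(k) = k + 7/4.
Bound: deg f ≤ 1.
Solving with deg f ≤ 1: f(k) = (4*k + 1)/8.
So s_k = (B(k−1)f/C)·t_k = ((4*k + 1)/(2*(4*k + 7)))·t_k = 3**k*(-4*k - 1).
Δs = 3**k*(-8*k - 14), as required.
Telescope: S(n) = s_(n+1) − s_(2) = 3**(n + 1)*(-4*n - 5) − (-81) = -12*3**n*n - 15*3**n + 81.

S(n) = -12*3**n*n - 15*3**n + 81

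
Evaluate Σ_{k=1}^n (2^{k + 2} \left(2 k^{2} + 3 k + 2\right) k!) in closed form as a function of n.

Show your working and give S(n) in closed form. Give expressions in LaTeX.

t_(k+1)/t_k = 2*(2*k**3 + 9*k**2 + 14*k + 7)/(2*k**2 + 3*k + 2).
Take A(k)=2*k + 2, B(k)=1, C(k)=k**2 + 3*k/2 + 1.
Key eq: (2*k + 2)·f(k+1) = (1)·f(k) + (k**2 + 3*k/2 + 1).
d = 1 from the (1,0,2) case.
Solving with deg f ≤ 1: f(k) = k/2.
Then R = B(k−1)f/C = k/(2*k**2 + 3*k + 2), so s_k = R(k)·t_k = 2**(k + 2)*k*factorial(k).
s_(k+1) − s_k = 2**(k + 2)*(2*k**2 + 3*k + 2)*factorial(k) = t_k.
Σ_(k=1)^n t_k = s_(n+1) − s_(1) = (2**(n + 3)*(n + 1)*factorial(n + 1)) − (8), i.e. 8*2**n*n**2*factorial(n) + 16*2**n*n*factorial(n) + 8*2**n*factorial(n) - 8.

S(n) = 8 \cdot 2^{n} n^{2} n! + 16 \cdot 2^{n} n n! + 8 \cdot 2^{n} n! - 8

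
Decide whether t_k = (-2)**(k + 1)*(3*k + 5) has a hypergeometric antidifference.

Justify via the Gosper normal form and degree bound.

t_(k+1)/t_k = 2*(-3*k - 8)/(3*k + 5).
Factor: A=-2; B=1; C=k + 5/3.
Set up (-2)·f(k+1) − (1)·f(k) − (k + 5/3) = 0.
From deg A=0, deg B=0, deg C=1: d=1.
Match coefficients ⇒ f(k) = -(k + 1)/3.
Then R = B(k−1)f/C = -(k + 1)/(3*k + 5), so s_k = R(k)·t_k = 2*(-2)**k*(k + 1).
Δs = (-2)**(k + 1)*(3*k + 5), as required.

Yes. s_k = 2*(-2)**k*(k + 1).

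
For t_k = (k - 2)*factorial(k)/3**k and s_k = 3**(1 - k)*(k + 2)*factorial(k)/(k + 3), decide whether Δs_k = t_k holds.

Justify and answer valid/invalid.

s_(k+1) = (k + 3)*factorial(k + 1)/(3**k*(k + 4))
s_(k+1) − s_k = (k**3 + 4*k**2 - 3*k - 15)*factorial(k)/(3**k*(k + 3)*(k + 4))
(s_(k+1) − s_k) − t_k = -(k**2 + k - 9)*factorial(k)/(3**k*(k + 3)*(k + 4))

Invalid: residual -(k**2 + k - 9)*factorial(k)/(3**k*(k + 3)*(k + 4)) ≠ 0.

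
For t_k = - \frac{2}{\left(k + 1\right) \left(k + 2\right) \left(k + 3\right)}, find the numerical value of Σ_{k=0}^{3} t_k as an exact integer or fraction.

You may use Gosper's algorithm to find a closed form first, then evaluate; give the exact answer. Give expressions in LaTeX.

Compute t_(k+1)/t_k: get (k + 1)/(k + 4).
Take A(k)=k + 1, B(k)=k + 4, C(k)=1.
Key eq: (k + 1)·f(k+1) = (k + 3)·f(k) + (1).
Bound: deg f ≤ 2.
A polynomial solution: f(k) = k*(k + 3)/4.
So s_k = (B(k−1)f/C)·t_k = (k*(k + 3)**2/4)·t_k = k*(-k - 3)/(2*(k + 1)*(k + 2)).
Check: Δs_k = -2/(k**3 + 6*k**2 + 11*k + 6). ✓
Σ_(k=0)^(3) t_k = s_(4) − s_(0) = -7/15 − (0) = -7/15.

Σ = -7/15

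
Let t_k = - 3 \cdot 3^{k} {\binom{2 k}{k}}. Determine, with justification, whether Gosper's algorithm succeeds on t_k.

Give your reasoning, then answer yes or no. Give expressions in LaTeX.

Step 1: r(k) = 6*(2*k + 1)/(k + 1).
Factor: A=12*k + 6; B=k + 1; C=1.
Set up (12*k + 6)·f(k+1) − (k)·f(k) − (1) = 0.
Degrees (1,1,0) ⇒ d ≤ -1.
Bound -1 < 0, so the key equation has no polynomial solution.

No — t_k has no hypergeometric antidifference.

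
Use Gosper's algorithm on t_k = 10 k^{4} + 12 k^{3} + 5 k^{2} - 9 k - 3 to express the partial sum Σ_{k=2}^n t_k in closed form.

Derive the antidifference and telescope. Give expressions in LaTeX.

The ratio is (10*k**4 + 52*k**3 + 101*k**2 + 77*k + 15)/(10*k**4 + 12*k**3 + 5*k**2 - 9*k - 3).
A = 1, B = 1, C = k**4 + 6*k**3/5 + k**2/2 - 9*k/10 - 3/10.
Set up (1)·f(k+1) − (1)·f(k) − (k**4 + 6*k**3/5 + k**2/2 - 9*k/10 - 3/10) = 0.
Degrees (0,0,4) ⇒ d ≤ 5.
Solving with deg f ≤ 5: f(k) = k*(2*k**4 - 2*k**3 - k**2 - 4*k + 2)/10.
Then R = B(k−1)f/C = k*(2*k**4 - 2*k**3 - k**2 - 4*k + 2)/(10*k**4 + 12*k**3 + 5*k**2 - 9*k - 3), so s_k = R(k)·t_k = k*(2*k**4 - 2*k**3 - k**2 - 4*k + 2).
s_(k+1) − s_k = 10*k**4 + 12*k**3 + 5*k**2 - 9*k - 3 = t_k.
s_(n+1) = 2*n**5 + 8*n**4 + 11*n**3 + n**2 - 7*n - 3 and s_(2) = 12, so S(n) = 2*n**5 + 8*n**4 + 11*n**3 + n**2 - 7*n - 15.

S(n) = 2 n^{5} + 8 n^{4} + 11 n^{3} + n^{2} - 7 n - 15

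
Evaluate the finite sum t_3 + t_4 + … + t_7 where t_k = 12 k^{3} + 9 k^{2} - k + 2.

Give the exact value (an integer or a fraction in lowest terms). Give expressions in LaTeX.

Σ = 10500

Ratio r(k) = (12*k**3 + 45*k**2 + 53*k + 22)/(12*k**3 + 9*k**2 - k + 2).
Gosper form: A/B · C(k+1)/C(k) with A=1, B=1, C=k**3 + 3*k**2/4 - k/12 + 1/6.
Need (1)·f(k+1) − (1)·f(k) = k**3 + 3*k**2/4 - k/12 + 1/6.
From deg A=0, deg B=0, deg C=3: d=4.
A polynomial solution: f(k) = k*(k + 1)*(3*k**2 - 6*k + 4)/12.
Then R = B(k−1)f/C = k*(3*k**2 - 6*k + 4)/(12*k**2 - 3*k + 2), so s_k = R(k)·t_k = k*(3*k**3 - 3*k**2 - 2*k + 4).
Δs = 12*k**3 + 9*k**2 - k + 2, as required.
Sum = s_(8) − s_(3); s_(8) = 10656, s_(3) = 156 ⇒ 10500.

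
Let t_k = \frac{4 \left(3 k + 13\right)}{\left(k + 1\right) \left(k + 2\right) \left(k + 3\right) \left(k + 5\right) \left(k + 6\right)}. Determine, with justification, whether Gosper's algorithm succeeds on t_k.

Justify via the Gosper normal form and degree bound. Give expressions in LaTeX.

The ratio is (k + 1)*(k + 5)*(3*k + 16)/((k + 4)*(k + 7)*(3*k + 13)).
Factor: A=k + 1; B=k + 7; C=k**2 + 25*k/3 + 52/3.
Set up (k + 1)·f(k+1) − (k + 6)·f(k) − (k**2 + 25*k/3 + 52/3) = 0.
From deg A=1, deg B=1, deg C=2: d=5.
Coefficient equations give f(k) = k*(k + 3)*(k + 4)*(k**2 + 8*k + 17)/30.
R(k) = B(k−1)·f(k)/C(k) = k*(k + 3)*(k + 6)*(k**2 + 8*k + 17)/(10*(3*k + 13)); s_k = R·t_k = 2*k*(k**2 + 8*k + 17)/(5*(k**3 + 8*k**2 + 17*k + 10)).
Verify: 4*(3*k + 13)/(k**5 + 17*k**4 + 107*k**3 + 307*k**2 + 396*k + 180) matches t_k.

Yes. s_k = \frac{2 k \left(k^{2} + 8 k + 17\right)}{5 \left(k^{3} + 8 k^{2} + 17 k + 10\right)}.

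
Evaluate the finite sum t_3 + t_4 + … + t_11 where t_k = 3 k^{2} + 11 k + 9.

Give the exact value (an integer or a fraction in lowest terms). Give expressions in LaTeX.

The ratio is (3*k**2 + 17*k + 23)/(3*k**2 + 11*k + 9).
So A=1 and B=1, with C=k**2 + 11*k/3 + 3.
Solve (1)·f(k+1) − (1)·f(k) = k**2 + 11*k/3 + 3.
Bound: deg f ≤ 3.
A polynomial solution: f(k) = k*(k + 2)**2/3.
Get s_k = R·t_k = k*(k**2 + 4*k + 4) with R(k) = B(k−1)f(k)/C(k) = k*(k + 2)**2/(3*k**2 + 11*k + 9).
s_(k+1) − s_k = 3*k**2 + 11*k + 9 = t_k.
Telescoping: Σ = s_(12) − s_(3) = 2352 − (75) = 2277.

Σ = 2277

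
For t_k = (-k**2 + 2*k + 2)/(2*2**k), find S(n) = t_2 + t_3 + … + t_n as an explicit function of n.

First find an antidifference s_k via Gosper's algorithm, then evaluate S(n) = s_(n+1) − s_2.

Ratio r(k) = (k**2 - 3)/(2*(k**2 - 2*k - 2)).
Gosper form: A/B · C(k+1)/C(k) with A=1/2, B=1, C=k**2 - 2*k - 2.
Set up (1/2)·f(k+1) − (1)·f(k) − (k**2 - 2*k - 2) = 0.
Bound: deg f ≤ 2.
Solve for f: f(k) = -2*(k - 1)*(k + 1) (degree 2 ≤ 2).
Get s_k = R·t_k = (k**2 - 1)/2**k with R(k) = B(k−1)f(k)/C(k) = -2*(k - 1)*(k + 1)/(k**2 - 2*k - 2).
Check: Δs_k = (-k**2 + 2*k + 2)/(2*2**k). ✓
Σ_(k=2)^n t_k = s_(n+1) − s_(2) = (2**(-n - 1)*n*(n + 2)) − (3/4), i.e. -3/4 + n**2/(2*2**n) + n/2**n.

S(n) = -3/4 + n**2/(2*2**n) + n/2**n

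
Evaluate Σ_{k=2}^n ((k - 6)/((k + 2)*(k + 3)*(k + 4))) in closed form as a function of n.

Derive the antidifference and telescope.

S(n) = (1 - n)/(n**2 + 7*n + 12)

Step 1: r(k) = (k - 5)*(k + 2)/((k - 6)*(k + 5)).
A = k + 2, B = k + 5, C = k - 6.
Set up (k + 2)·f(k+1) − (k + 4)·f(k) − (k - 6) = 0.
d = 2 from the (1,1,1) case.
Solve for f: f(k) = -k*(k + 8)/3 (degree 2 ≤ 2).
Then R = B(k−1)f/C = -k*(k + 4)*(k + 8)/(3*(k - 6)), so s_k = R(k)·t_k = k*(-k - 8)/(3*(k + 2)*(k + 3)).
Verify: (k - 6)/(k**3 + 9*k**2 + 26*k + 24) matches t_k.
Evaluate: s_(n+1) = (-n**2 - 10*n - 9)/(3*(n**2 + 7*n + 12)); subtract s_(2) = -1/3 ⇒ S(n) = (1 - n)/(n**2 + 7*n + 12).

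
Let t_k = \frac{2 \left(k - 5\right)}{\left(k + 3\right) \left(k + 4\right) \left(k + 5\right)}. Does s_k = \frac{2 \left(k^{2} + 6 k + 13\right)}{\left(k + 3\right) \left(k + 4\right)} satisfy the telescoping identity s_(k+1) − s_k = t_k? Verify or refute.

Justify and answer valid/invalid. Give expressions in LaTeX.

s_(k+1) = 2*(6*k + (k + 1)**2 + 19)/((k + 4)*(k + 5))
s_(k+1) − s_k = 2*(k - 5)/(k**3 + 12*k**2 + 47*k + 60)
(s_(k+1) − s_k) − t_k = 0

Valid — Δs_k = t_k.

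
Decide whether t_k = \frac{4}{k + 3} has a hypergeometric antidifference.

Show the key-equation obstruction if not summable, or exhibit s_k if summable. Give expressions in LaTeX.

No — key equation has no polynomial f.

r(k) = (k + 3)/(k + 4) after simplifying.
A = k + 3, B = k + 4, C = 1.
f must satisfy (k + 3)·f(k+1) − (k + 3)·f(k) = 1.
Bound: deg f ≤ 0.
Write f(k) = c0. Then LHS − RHS = -1, requiring -1 = 0: contradictory. No certificate.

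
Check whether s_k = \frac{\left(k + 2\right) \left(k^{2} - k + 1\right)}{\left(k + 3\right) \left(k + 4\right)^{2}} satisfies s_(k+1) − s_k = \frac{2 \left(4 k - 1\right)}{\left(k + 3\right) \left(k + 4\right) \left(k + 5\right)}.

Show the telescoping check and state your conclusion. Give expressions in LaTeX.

s_(k+1) = -(k + 3)*(k - (k + 1)**2)/((k + 4)*(k + 5)**2)
s_(k+1) − s_k = 2*(5*k**3 + 31*k**2 + 37*k - 7)/(k**5 + 21*k**4 + 175*k**3 + 723*k**2 + 1480*k + 1200)
(s_(k+1) − s_k) − t_k = 2*(k**3 - 4*k**2 - 34*k + 13)/(k**5 + 21*k**4 + 175*k**3 + 723*k**2 + 1480*k + 1200)

Invalid: residual \frac{2 \left(k^{3} - 4 k^{2} - 34 k + 13\right)}{k^{5} + 21 k^{4} + 175 k^{3} + 723 k^{2} + 1480 k + 1200} ≠ 0.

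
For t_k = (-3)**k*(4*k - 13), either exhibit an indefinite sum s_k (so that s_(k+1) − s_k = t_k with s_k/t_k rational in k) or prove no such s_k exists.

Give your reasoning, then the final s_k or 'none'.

s_k = (-3)**k*(4 - k)

The ratio is 3*(9 - 4*k)/(4*k - 13).
Normal form (A,B,C) = (-3, 1, k - 13/4).
Need (-3)·f(k+1) − (1)·f(k) = k - 13/4.
Degrees (0,0,1) ⇒ d ≤ 1.
Match coefficients ⇒ f(k) = -(k - 4)/4.
Get s_k = R·t_k = (-3)**k*(4 - k) with R(k) = B(k−1)f(k)/C(k) = -(k - 4)/(4*k - 13).
Δs = (-3)**k*(4*k - 13), as required.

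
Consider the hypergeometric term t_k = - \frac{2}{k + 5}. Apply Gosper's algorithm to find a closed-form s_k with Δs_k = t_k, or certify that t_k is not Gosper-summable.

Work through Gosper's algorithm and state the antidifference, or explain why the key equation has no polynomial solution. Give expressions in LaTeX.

t_(k+1)/t_k = (k + 5)/(k + 6).
Take A(k)=k + 5, B(k)=k + 6, C(k)=1.
Solve (k + 5)·f(k+1) − (k + 5)·f(k) = 1.
From deg A=1, deg B=1, deg C=0: d=0.
f = c0 ⇒ A·f(k+1) − B(k−1)·f(k) − C = -1. The system {-1 = 0} is inconsistent; no antidifference.

none (Gosper's algorithm certifies no s_k)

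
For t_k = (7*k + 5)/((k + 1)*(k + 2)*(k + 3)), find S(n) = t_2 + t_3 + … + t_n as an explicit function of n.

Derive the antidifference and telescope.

Compute t_(k+1)/t_k: get (k + 1)*(7*k + 12)/((k + 4)*(7*k + 5)).
Normal form (A,B,C) = (k + 1, k + 4, k + 5/7).
Solve (k + 1)·f(k+1) − (k + 3)·f(k) = k + 5/7.
Bound: deg f ≤ 2.
Match coefficients ⇒ f(k) = k*(3*k + 2)/7.
R(k) = B(k−1)·f(k)/C(k) = k*(k + 3)*(3*k + 2)/(7*k + 5); s_k = R·t_k = k*(3*k + 2)/((k + 1)*(k + 2)).
Check: Δs_k = (7*k + 5)/(k**3 + 6*k**2 + 11*k + 6). ✓
Σ_(k=2)^n t_k = s_(n+1) − s_(2) = ((3*n**2 + 8*n + 5)/(n**2 + 5*n + 6)) − (4/3), i.e. (5*n**2 + 4*n - 9)/(3*(n**2 + 5*n + 6)).

S(n) = (5*n**2 + 4*n - 9)/(3*(n**2 + 5*n + 6))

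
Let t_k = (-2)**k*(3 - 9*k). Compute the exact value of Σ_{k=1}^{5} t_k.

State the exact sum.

Compute t_(k+1)/t_k: get 2*(-3*k - 2)/(3*k - 1).
Gosper form: A/B · C(k+1)/C(k) with A=-2, B=1, C=k - 1/3.
f must satisfy (-2)·f(k+1) − (1)·f(k) = k - 1/3.
Bound: deg f ≤ 1.
Coefficient equations give f(k) = -(k - 1)/3.
R(k) = B(k−1)·f(k)/C(k) = -(k - 1)/(3*k - 1); s_k = R·t_k = 3*(-2)**k*(k - 1).
Check: Δs_k = (-2)**k*(3 - 9*k). ✓
Σ_(k=1)^(5) t_k = s_(6) − s_(1) = 960 − (0) = 960.

Σ = 960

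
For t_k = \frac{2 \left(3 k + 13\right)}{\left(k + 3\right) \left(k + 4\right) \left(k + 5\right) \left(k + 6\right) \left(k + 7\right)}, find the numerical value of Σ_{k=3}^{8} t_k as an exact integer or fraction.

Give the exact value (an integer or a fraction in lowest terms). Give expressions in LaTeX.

Compute t_(k+1)/t_k: get (k + 3)*(3*k + 16)/((k + 8)*(3*k + 13)).
Gosper form: A/B · C(k+1)/C(k) with A=k + 3, B=k + 8, C=k + 13/3.
Set up (k + 3)·f(k+1) − (k + 7)·f(k) − (k + 13/3) = 0.
From deg A=1, deg B=1, deg C=1: d=4.
A polynomial solution: f(k) = k*(k + 4)*(k**2 + 14*k + 63)/270.
R(k) = B(k−1)·f(k)/C(k) = k*(k + 4)*(k + 7)*(k**2 + 14*k + 63)/(90*(3*k + 13)); s_k = R·t_k = k*(k**2 + 14*k + 63)/(45*(k**3 + 14*k**2 + 63*k + 90)).
Δs = 2*(3*k + 13)/(k**5 + 25*k**4 + 245*k**3 + 1175*k**2 + 2754*k + 2520), as required.
Sum = s_(9) − s_(3); s_(9) = 3/140, s_(3) = 19/1080 ⇒ 29/7560.

Σ = 29/7560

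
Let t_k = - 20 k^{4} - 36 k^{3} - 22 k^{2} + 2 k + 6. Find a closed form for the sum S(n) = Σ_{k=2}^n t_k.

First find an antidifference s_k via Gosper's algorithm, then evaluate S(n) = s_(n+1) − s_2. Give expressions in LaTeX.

Ratio r(k) = (10*k**4 + 58*k**3 + 125*k**2 + 115*k + 35)/(10*k**4 + 18*k**3 + 11*k**2 - k - 3).
Factor: A=1; B=1; C=k**4 + 9*k**3/5 + 11*k**2/10 - k/10 - 3/10.
f must satisfy (1)·f(k+1) − (1)·f(k) = k**4 + 9*k**3/5 + 11*k**2/10 - k/10 - 3/10.
Degrees (0,0,4) ⇒ d ≤ 5.
Coefficient equations give f(k) = k*(4*k**4 - k**3 - 4*k**2 - 3*k - 2)/20.
Get s_k = R·t_k = k*(-4*k**4 + k**3 + 4*k**2 + 3*k + 2) with R(k) = B(k−1)f(k)/C(k) = k*(4*k**4 - k**3 - 4*k**2 - 3*k - 2)/(2*(10*k**4 + 18*k**3 + 11*k**2 - k - 3)).
Verify: -20*k**4 - 36*k**3 - 22*k**2 + 2*k + 6 matches t_k.
Telescope: S(n) = s_(n+1) − s_(2) = -4*n**5 - 19*n**4 - 32*n**3 - 19*n**2 + 4*n + 6 − (-64) = -4*n**5 - 19*n**4 - 32*n**3 - 19*n**2 + 4*n + 70.

S(n) = - 4 n^{5} - 19 n^{4} - 32 n^{3} - 19 n^{2} + 4 n + 70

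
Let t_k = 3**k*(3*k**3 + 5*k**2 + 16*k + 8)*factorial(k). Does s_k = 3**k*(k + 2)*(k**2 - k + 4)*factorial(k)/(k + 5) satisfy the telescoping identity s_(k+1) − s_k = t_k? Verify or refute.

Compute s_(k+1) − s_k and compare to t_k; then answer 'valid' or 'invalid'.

s_(k+1) = 3**(k + 1)*(k + 3)*(k**2 + k + 4)*factorial(k + 1)/(k + 6)
s_(k+1) − s_k = 3**k*(3*k**5 + 29*k**4 + 101*k**3 + 214*k**2 + 301*k + 132)*factorial(k)/((k + 5)*(k + 6))
(s_(k+1) − s_k) − t_k = -3**(k + 1)*(3*k**4 + 20*k**3 + 40*k**2 + 89*k + 36)*factorial(k)/((k + 5)*(k + 6))

Invalid: residual -3**(k + 1)*(3*k**4 + 20*k**3 + 40*k**2 + 89*k + 36)*factorial(k)/((k + 5)*(k + 6)) ≠ 0.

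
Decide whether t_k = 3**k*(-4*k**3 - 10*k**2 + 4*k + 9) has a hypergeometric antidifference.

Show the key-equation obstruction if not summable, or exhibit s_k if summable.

r(k) = 3*(4*k**3 + 22*k**2 + 28*k + 1)/(4*k**3 + 10*k**2 - 4*k - 9) after simplifying.
Normal form (A,B,C) = (3, 1, k**3 + 5*k**2/2 - k - 9/4).
f must satisfy (3)·f(k+1) − (1)·f(k) = k**3 + 5*k**2/2 - k - 9/4.
From deg A=0, deg B=0, deg C=3: d=3.
Coefficient equations give f(k) = (2*k**3 - 4*k**2 + k - 3)/4.
R(k) = B(k−1)·f(k)/C(k) = (2*k**3 - 4*k**2 + k - 3)/(4*k**3 + 10*k**2 - 4*k - 9); s_k = R·t_k = 3**k*(-2*k**3 + 4*k**2 - k + 3).
Δs = 3**k*(-4*k**3 - 10*k**2 + 4*k + 9), as required.

Yes. s_k = 3**k*(-2*k**3 + 4*k**2 - k + 3).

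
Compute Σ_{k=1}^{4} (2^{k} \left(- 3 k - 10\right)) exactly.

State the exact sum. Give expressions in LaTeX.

Ratio r(k) = 2*(3*k + 13)/(3*k + 10).
A = 2, B = 1, C = k + 10/3.
Need (2)·f(k+1) − (1)·f(k) = k + 10/3.
From deg A=0, deg B=0, deg C=1: d=1.
Match coefficients ⇒ f(k) = (3*k + 4)/3.
Get s_k = R·t_k = 2**k*(-3*k - 4) with R(k) = B(k−1)f(k)/C(k) = (3*k + 4)/(3*k + 10).
s_(k+1) − s_k = 2**k*(-3*k - 10) = t_k.
Evaluate s at k=5 and k=1: -608 and -14; difference -594.

Σ = -594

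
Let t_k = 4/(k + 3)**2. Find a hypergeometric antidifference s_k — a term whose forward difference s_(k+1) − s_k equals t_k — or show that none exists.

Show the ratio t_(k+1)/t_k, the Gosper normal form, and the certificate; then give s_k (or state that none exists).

Ratio r(k) = (k + 3)**2/(k + 4)**2.
Factor: A=k**2 + 6*k + 9; B=k**2 + 8*k + 16; C=1.
Set up (k**2 + 6*k + 9)·f(k+1) − (k**2 + 6*k + 9)·f(k) − (1) = 0.
From deg A=2, deg B=2, deg C=0: d=0.
Put f(k) = c0: A·f(k+1) − B(k−1)·f(k) − C = -1; need -1 = 0 — inconsistent ⇒ no f, not summable.

no hypergeometric antidifference exists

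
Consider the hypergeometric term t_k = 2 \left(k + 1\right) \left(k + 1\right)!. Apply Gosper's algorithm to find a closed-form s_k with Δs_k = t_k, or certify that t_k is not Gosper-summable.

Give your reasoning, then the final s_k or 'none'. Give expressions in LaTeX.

Compute t_(k+1)/t_k: get (k + 2)**2/(k + 1).
So A=k + 2 and B=1, with C=k + 1.
f must satisfy (k + 2)·f(k+1) − (1)·f(k) = k + 1.
d = 0 from the (1,0,1) case.
Match coefficients ⇒ f(k) = 1.
Get s_k = R·t_k = 2*factorial(k + 1) with R(k) = B(k−1)f(k)/C(k) = 1/(k + 1).
s_(k+1) − s_k = 2*(k + 1)*factorial(k + 1) = t_k.

s_k = 2 \left(k + 1\right)!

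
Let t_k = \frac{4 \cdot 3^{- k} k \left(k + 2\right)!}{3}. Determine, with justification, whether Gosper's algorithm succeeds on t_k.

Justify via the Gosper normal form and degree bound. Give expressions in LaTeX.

Yes. s_k = 4 \cdot 3^{- k} \left(k + 2\right)!.

Step 1: r(k) = (k + 1)*(k + 3)/(3*k).
So A=k/3 + 1 and B=1, with C=k.
Key eq: (k/3 + 1)·f(k+1) = (1)·f(k) + (k).
Bound: deg f ≤ 0.
Coefficient equations give f(k) = 3.
Then R = B(k−1)f/C = 3/k, so s_k = R(k)·t_k = 4*factorial(k + 2)/3**k.
Check: Δs_k = 4*k*factorial(k + 2)/(3*3**k). ✓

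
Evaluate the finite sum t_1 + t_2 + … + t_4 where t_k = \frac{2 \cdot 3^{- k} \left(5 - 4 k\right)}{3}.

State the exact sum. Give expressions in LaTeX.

Ratio r(k) = (4*k - 1)/(3*(4*k - 5)).
Gosper form: A/B · C(k+1)/C(k) with A=1/3, B=1, C=k - 5/4.
Solve (1/3)·f(k+1) − (1)·f(k) = k - 5/4.
Degrees (0,0,1) ⇒ d ≤ 1.
Solving with deg f ≤ 1: f(k) = -3*(4*k - 3)/8.
So s_k = (B(k−1)f/C)·t_k = (-3*(4*k - 3)/(2*(4*k - 5)))·t_k = (4*k - 3)/3**k.
Δs = 2*(5 - 4*k)/(3*3**k), as required.
Evaluate s at k=5 and k=1: 17/243 and 1/3; difference -64/243.

Σ = -64/243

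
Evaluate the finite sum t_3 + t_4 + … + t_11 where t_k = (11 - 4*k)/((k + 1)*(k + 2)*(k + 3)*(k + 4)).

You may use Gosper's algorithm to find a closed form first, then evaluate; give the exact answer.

Σ = -9/520

Compute t_(k+1)/t_k: get (k + 1)*(4*k - 7)/((k + 5)*(4*k - 11)).
Normal form (A,B,C) = (k + 1, k + 5, k - 11/4).
Key eq: (k + 1)·f(k+1) = (k + 4)·f(k) + (k - 11/4).
Bound: deg f ≤ 3.
Solve for f: f(k) = -k*(k**2 + 6*k + 15)/8 (degree 3 ≤ 3).
Certificate R = B(k−1)f/C = -k*(k + 4)*(k**2 + 6*k + 15)/(2*(4*k - 11)) gives s_k = k*(k**2 + 6*k + 15)/(2*(k + 1)*(k + 2)*(k + 3)).
Check: Δs_k = (11 - 4*k)/(k**4 + 10*k**3 + 35*k**2 + 50*k + 24). ✓
Sum = s_(12) − s_(3); s_(12) = 33/65, s_(3) = 21/40 ⇒ -9/520.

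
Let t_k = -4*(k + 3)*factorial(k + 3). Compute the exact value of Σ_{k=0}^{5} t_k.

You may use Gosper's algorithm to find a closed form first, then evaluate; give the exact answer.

Σ = -1451496

Step 1: r(k) = (k + 4)**2/(k + 3).
Factor: A=k + 4; B=1; C=k + 3.
Key eq: (k + 4)·f(k+1) = (1)·f(k) + (k + 3).
Bound: deg f ≤ 0.
Solving with deg f ≤ 0: f(k) = 1.
Certificate R = B(k−1)f/C = 1/(k + 3) gives s_k = -4*factorial(k + 3).
s_(k+1) − s_k = -4*(k + 3)*factorial(k + 3) = t_k.
Telescoping: Σ = s_(6) − s_(0) = -1451520 − (-24) = -1451496.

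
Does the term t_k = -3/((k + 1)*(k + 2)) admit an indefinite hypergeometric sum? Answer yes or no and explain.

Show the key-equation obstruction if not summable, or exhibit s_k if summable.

The ratio is (k + 1)/(k + 3).
So A=k + 1 and B=k + 3, with C=1.
Key eq: (k + 1)·f(k+1) = (k + 2)·f(k) + (1).
Bound: deg f ≤ 1.
Match coefficients ⇒ f(k) = k.
Certificate R = B(k−1)f/C = k*(k + 2) gives s_k = -3*k/(k + 1).
Check: Δs_k = -3/(k**2 + 3*k + 2). ✓

Yes. s_k = -3*k/(k + 1).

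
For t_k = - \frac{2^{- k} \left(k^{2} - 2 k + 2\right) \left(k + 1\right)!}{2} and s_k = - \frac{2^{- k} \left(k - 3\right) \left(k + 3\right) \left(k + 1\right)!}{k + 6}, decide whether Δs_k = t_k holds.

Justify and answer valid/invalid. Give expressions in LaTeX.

s_(k+1) = -(k - 2)*(k + 4)*factorial(k + 2)/(2*2**k*(k + 7))
s_(k+1) − s_k = -(k**4 + 8*k**3 + 6*k**2 - 22*k + 30)*factorial(k + 1)/(2*2**k*(k + 6)*(k + 7))
(s_(k+1) − s_k) − t_k = 3*(k**3 + 4*k**2 - 12*k + 18)*factorial(k + 1)/(2*2**k*(k + 6)*(k + 7))

Invalid: residual \frac{3 \cdot 2^{- k} \left(k^{3} + 4 k^{2} - 12 k + 18\right) \left(k + 1\right)!}{2 \left(k + 6\right) \left(k + 7\right)} ≠ 0.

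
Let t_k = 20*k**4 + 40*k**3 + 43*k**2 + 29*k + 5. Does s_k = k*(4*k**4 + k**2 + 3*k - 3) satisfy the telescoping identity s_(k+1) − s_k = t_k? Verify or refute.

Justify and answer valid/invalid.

s_(k+1) = (k + 1)*(3*k + 4*(k + 1)**4 + (k + 1)**2)
s_(k+1) − s_k = 20*k**4 + 40*k**3 + 43*k**2 + 29*k + 5
(s_(k+1) − s_k) − t_k = 0

Valid — Δs_k = t_k.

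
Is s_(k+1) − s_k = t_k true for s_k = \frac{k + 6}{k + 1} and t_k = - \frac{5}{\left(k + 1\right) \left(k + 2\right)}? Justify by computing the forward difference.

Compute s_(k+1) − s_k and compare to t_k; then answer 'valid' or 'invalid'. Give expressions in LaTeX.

s_(k+1) = (k + 7)/(k + 2)
s_(k+1) − s_k = -5/(k**2 + 3*k + 2)
(s_(k+1) − s_k) − t_k = 0

valid (s_(k+1) − s_k reduces to t_k)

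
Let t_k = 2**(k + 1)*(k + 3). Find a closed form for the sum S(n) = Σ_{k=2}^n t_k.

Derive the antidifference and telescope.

S(n) = 4*2**n*n + 8*2**n - 24

Compute t_(k+1)/t_k: get 2*(k + 4)/(k + 3).
Take A(k)=2, B(k)=1, C(k)=k + 3.
Need (2)·f(k+1) − (1)·f(k) = k + 3.
From deg A=0, deg B=0, deg C=1: d=1.
Coefficient equations give f(k) = k + 1.
So s_k = (B(k−1)f/C)·t_k = ((k + 1)/(k + 3))·t_k = 2**(k + 1)*(k + 1).
Δs = 2**(k + 1)*(k + 3), as required.
Evaluate: s_(n+1) = 2**(n + 2)*(n + 2); subtract s_(2) = 24 ⇒ S(n) = 4*2**n*n + 8*2**n - 24.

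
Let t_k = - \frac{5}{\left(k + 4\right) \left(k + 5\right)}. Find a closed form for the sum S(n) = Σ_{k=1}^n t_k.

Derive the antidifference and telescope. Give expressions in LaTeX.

t_(k+1)/t_k = (k + 4)/(k + 6).
Factor: A=k + 4; B=k + 6; C=1.
Need (k + 4)·f(k+1) − (k + 5)·f(k) = 1.
deg f ≤ 1 (via 1,1,0).
Solve for f: f(k) = k/4 (degree 1 ≤ 1).
Then R = B(k−1)f/C = k*(k + 5)/4, so s_k = R(k)·t_k = -5*k/(4*k + 16).
Δs = -5/(k**2 + 9*k + 20), as required.
Σ_(k=1)^n t_k = s_(n+1) − s_(1) = (5*(-n - 1)/(4*(n + 5))) − (-1/4), i.e. -n/(n + 5).

S(n) = - \frac{n}{n + 5}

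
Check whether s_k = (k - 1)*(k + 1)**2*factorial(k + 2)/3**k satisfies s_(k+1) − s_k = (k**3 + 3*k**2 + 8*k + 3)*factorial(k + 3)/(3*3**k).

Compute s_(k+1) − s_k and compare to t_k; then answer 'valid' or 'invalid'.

s_(k+1) = k*(k + 2)**2*factorial(k + 3)/(3*3**k)
s_(k+1) − s_k = (k**4 + 4*k**3 + 13*k**2 + 15*k + 3)*factorial(k + 2)/(3*3**k)
(s_(k+1) − s_k) − t_k = -2*(k**3 + 2*k**2 + 6*k + 3)*factorial(k + 2)/(3*3**k)

Invalid: residual -2*(k**3 + 2*k**2 + 6*k + 3)*factorial(k + 2)/(3*3**k) ≠ 0.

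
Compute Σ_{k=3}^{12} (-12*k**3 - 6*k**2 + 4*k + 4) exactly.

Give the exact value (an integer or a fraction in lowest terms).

Σ = -76430

Ratio r(k) = (6*k**3 + 21*k**2 + 22*k + 5)/(6*k**3 + 3*k**2 - 2*k - 2).
Normal form (A,B,C) = (1, 1, k**3 + k**2/2 - k/3 - 1/3).
Solve (1)·f(k+1) − (1)·f(k) = k**3 + k**2/2 - k/3 - 1/3.
From deg A=0, deg B=0, deg C=3: d=4.
Solve for f: f(k) = k*(3*k**3 - 4*k**2 - 2*k - 1)/12 (degree 4 ≤ 4).
Then R = B(k−1)f/C = k*(3*k**3 - 4*k**2 - 2*k - 1)/(2*(6*k**3 + 3*k**2 - 2*k - 2)), so s_k = R(k)·t_k = k*(-3*k**3 + 4*k**2 + 2*k + 1).
Δs = -12*k**3 - 6*k**2 + 4*k + 4, as required.
Σ_(k=3)^(12) t_k = s_(13) − s_(3) = -76544 − (-114) = -76430.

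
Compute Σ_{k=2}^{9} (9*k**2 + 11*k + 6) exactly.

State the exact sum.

Σ = 3088

Ratio r(k) = (9*k**2 + 29*k + 26)/(9*k**2 + 11*k + 6).
Factor: A=1; B=1; C=k**2 + 11*k/9 + 2/3.
f must satisfy (1)·f(k+1) − (1)·f(k) = k**2 + 11*k/9 + 2/3.
From deg A=0, deg B=0, deg C=2: d=3.
Solve for f: f(k) = k*(3*k**2 + k + 2)/9 (degree 3 ≤ 3).
So s_k = (B(k−1)f/C)·t_k = (k*(3*k**2 + k + 2)/(9*k**2 + 11*k + 6))·t_k = k*(3*k**2 + k + 2).
Check: Δs_k = 9*k**2 + 11*k + 6. ✓
Sum = s_(10) − s_(2); s_(10) = 3120, s_(2) = 32 ⇒ 3088.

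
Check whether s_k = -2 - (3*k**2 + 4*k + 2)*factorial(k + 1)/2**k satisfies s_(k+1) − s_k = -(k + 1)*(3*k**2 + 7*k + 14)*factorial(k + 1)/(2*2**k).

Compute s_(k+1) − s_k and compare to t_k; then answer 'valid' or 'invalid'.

s_(k+1) = -2**(-k - 1)*(4*k + 3*(k + 1)**2 + 6)*factorial(k + 2) - 2
s_(k+1) − s_k = -(k + 1)*(3*k**2 + 7*k + 14)*factorial(k + 1)/(2*2**k)
(s_(k+1) − s_k) − t_k = 0

Valid: the claim telescopes to t_k.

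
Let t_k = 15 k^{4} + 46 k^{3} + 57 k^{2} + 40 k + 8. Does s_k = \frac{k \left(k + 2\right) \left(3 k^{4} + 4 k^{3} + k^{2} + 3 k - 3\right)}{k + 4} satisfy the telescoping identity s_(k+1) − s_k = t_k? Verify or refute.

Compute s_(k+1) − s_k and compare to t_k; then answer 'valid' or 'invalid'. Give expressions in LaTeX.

Invalid: residual \frac{2 \left(- 12 k^{5} - 102 k^{4} - 240 k^{3} - 265 k^{2} - 171 k - 32\right)}{k^{2} + 9 k + 20} ≠ 0.

s_(k+1) = (k + 1)*(k + 3)*(3*k + 3*(k + 1)**4 + 4*(k + 1)**3 + (k + 1)**2)/(k + 5)
s_(k+1) − s_k = (15*k**6 + 157*k**5 + 567*k**4 + 993*k**3 + 978*k**2 + 530*k + 96)/(k**2 + 9*k + 20)
(s_(k+1) − s_k) − t_k = 2*(-12*k**5 - 102*k**4 - 240*k**3 - 265*k**2 - 171*k - 32)/(k**2 + 9*k + 20)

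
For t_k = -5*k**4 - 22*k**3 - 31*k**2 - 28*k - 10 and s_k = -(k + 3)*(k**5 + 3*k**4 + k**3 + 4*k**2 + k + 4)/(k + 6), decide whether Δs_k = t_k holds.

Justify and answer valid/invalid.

s_(k+1) = (-k**6 - 12*k**5 - 55*k**4 - 127*k**3 - 169*k**2 - 130*k - 56)/(k + 7)
s_(k+1) − s_k = (-5*k**6 - 75*k**5 - 380*k**4 - 869*k**3 - 1046*k**2 - 775*k - 252)/(k**2 + 13*k + 42)
(s_(k+1) − s_k) − t_k = 3*(4*k**5 + 49*k**4 + 162*k**3 + 210*k**2 + 177*k + 56)/(k**2 + 13*k + 42)

Invalid: residual 3*(4*k**5 + 49*k**4 + 162*k**3 + 210*k**2 + 177*k + 56)/(k**2 + 13*k + 42) ≠ 0.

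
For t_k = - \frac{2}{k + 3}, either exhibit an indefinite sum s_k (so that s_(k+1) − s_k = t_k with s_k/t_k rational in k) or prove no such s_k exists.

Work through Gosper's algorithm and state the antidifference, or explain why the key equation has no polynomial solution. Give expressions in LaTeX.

none — t_k is not Gosper-summable

t_(k+1)/t_k = (k + 3)/(k + 4).
So A=k + 3 and B=k + 4, with C=1.
Set up (k + 3)·f(k+1) − (k + 3)·f(k) − (1) = 0.
Bound: deg f ≤ 0.
Put f(k) = c0: A·f(k+1) − B(k−1)·f(k) − C = -1; need -1 = 0 — inconsistent ⇒ no f, not summable.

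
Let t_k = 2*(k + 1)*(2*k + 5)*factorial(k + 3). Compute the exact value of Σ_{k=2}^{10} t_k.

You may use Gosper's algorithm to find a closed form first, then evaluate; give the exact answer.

Step 1: r(k) = (k + 2)*(k + 4)*(2*k + 7)/((k + 1)*(2*k + 5)).
Factor: A=k + 4; B=1; C=k**2 + 7*k/2 + 5/2.
Key eq: (k + 4)·f(k+1) = (1)·f(k) + (k**2 + 7*k/2 + 5/2).
Degrees (1,0,2) ⇒ d ≤ 1.
Match coefficients ⇒ f(k) = (2*k - 1)/2.
Certificate R = B(k−1)f/C = (2*k - 1)/((k + 1)*(2*k + 5)) gives s_k = 2*(2*k - 1)*factorial(k + 3).
Verify: 2*(k + 1)*(2*k + 5)*factorial(k + 3) matches t_k.
Evaluate s at k=11 and k=2: 3661488230400 and 720; difference 3661488229680.

Σ = 3661488229680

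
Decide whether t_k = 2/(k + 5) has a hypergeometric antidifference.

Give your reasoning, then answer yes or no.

Compute t_(k+1)/t_k: get (k + 5)/(k + 6).
A = k + 5, B = k + 6, C = 1.
Solve (k + 5)·f(k+1) − (k + 5)·f(k) = 1.
deg f ≤ 0 (via 1,1,0).
f = c0 ⇒ A·f(k+1) − B(k−1)·f(k) − C = -1. The system {-1 = 0} is inconsistent; no antidifference.

No; the coefficient equations for f are inconsistent.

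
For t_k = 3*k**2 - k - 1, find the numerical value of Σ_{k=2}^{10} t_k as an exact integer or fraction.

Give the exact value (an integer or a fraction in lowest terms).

Σ = 1089

r(k) = (k - 3*(k + 1)**2 + 2)/(-3*k**2 + k + 1) after simplifying.
Factor: A=1; B=1; C=k**2 - k/3 - 1/3.
f must satisfy (1)·f(k+1) − (1)·f(k) = k**2 - k/3 - 1/3.
Degrees (0,0,2) ⇒ d ≤ 3.
A polynomial solution: f(k) = k**2*(k - 2)/3.
Get s_k = R·t_k = k**2*(k - 2) with R(k) = B(k−1)f(k)/C(k) = k**2*(k - 2)/(3*k**2 - k - 1).
Check: Δs_k = 3*k**2 - k - 1. ✓
Telescoping: Σ = s_(11) − s_(2) = 1089 − (0) = 1089.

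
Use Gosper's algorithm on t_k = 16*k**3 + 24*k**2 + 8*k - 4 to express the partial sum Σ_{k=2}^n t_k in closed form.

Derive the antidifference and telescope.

S(n) = 4*n**4 + 16*n**3 + 20*n**2 + 4*n - 44

Compute t_(k+1)/t_k: get (4*k**3 + 18*k**2 + 26*k + 11)/(4*k**3 + 6*k**2 + 2*k - 1).
Normal form (A,B,C) = (1, 1, k**3 + 3*k**2/2 + k/2 - 1/4).
Need (1)·f(k+1) − (1)·f(k) = k**3 + 3*k**2/2 + k/2 - 1/4.
Degrees (0,0,3) ⇒ d ≤ 4.
A polynomial solution: f(k) = k*(k**3 - k - 1)/4.
Certificate R = B(k−1)f/C = k*(k**3 - k - 1)/(4*k**3 + 6*k**2 + 2*k - 1) gives s_k = 4*k*(k**3 - k - 1).
Check: Δs_k = 16*k**3 + 24*k**2 + 8*k - 4. ✓
Evaluate: s_(n+1) = 4*n**4 + 16*n**3 + 20*n**2 + 4*n - 4; subtract s_(2) = 40 ⇒ S(n) = 4*n**4 + 16*n**3 + 20*n**2 + 4*n - 44.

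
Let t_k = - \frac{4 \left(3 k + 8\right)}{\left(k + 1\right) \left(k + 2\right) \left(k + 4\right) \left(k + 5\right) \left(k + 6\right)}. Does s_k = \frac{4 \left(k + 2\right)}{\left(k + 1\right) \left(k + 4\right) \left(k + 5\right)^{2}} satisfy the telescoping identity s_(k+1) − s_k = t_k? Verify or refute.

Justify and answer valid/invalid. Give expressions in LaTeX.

Invalid: residual \frac{12 \left(4 k^{2} + 31 k + 52\right)}{k^{7} + 29 k^{6} + 349 k^{5} + 2243 k^{4} + 8230 k^{3} + 16988 k^{2} + 17880 k + 7200} ≠ 0.

s_(k+1) = 4*(k + 3)/((k + 2)*(k + 5)*(k + 6)**2)
s_(k+1) − s_k = 4*((k + 1)*(k + 3)*(k + 4)*(k + 5) - (k + 2)**2*(k + 6)**2)/((k + 1)*(k + 2)*(k + 4)*(k + 5)**2*(k + 6)**2)
(s_(k+1) − s_k) − t_k = 12*(4*k**2 + 31*k + 52)/(k**7 + 29*k**6 + 349*k**5 + 2243*k**4 + 8230*k**3 + 16988*k**2 + 17880*k + 7200)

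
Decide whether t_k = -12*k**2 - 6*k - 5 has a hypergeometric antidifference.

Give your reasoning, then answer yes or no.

Compute t_(k+1)/t_k: get (12*k**2 + 30*k + 23)/(12*k**2 + 6*k + 5).
Gosper form: A/B · C(k+1)/C(k) with A=1, B=1, C=k**2 + k/2 + 5/12.
Set up (1)·f(k+1) − (1)·f(k) − (k**2 + k/2 + 5/12) = 0.
d = 3 from the (0,0,2) case.
A polynomial solution: f(k) = k*(4*k**2 - 3*k + 4)/12.
So s_k = (B(k−1)f/C)·t_k = (k*(4*k**2 - 3*k + 4)/(12*k**2 + 6*k + 5))·t_k = k*(-4*k**2 + 3*k - 4).
s_(k+1) − s_k = -12*k**2 - 6*k - 5 = t_k.

Yes. s_k = k*(-4*k**2 + 3*k - 4).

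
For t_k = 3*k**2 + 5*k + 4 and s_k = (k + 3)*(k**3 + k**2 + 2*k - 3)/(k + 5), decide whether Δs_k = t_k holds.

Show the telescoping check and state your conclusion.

Invalid: residual 2*(-2*k**3 - 19*k**2 - 27*k - 23)/(k**2 + 11*k + 30) ≠ 0.

s_(k+1) = (k + 4)*(2*k + (k + 1)**3 + (k + 1)**2 - 1)/(k + 6)
s_(k+1) − s_k = (3*k**4 + 34*k**3 + 111*k**2 + 140*k + 74)/(k**2 + 11*k + 30)
(s_(k+1) − s_k) − t_k = 2*(-2*k**3 - 19*k**2 - 27*k - 23)/(k**2 + 11*k + 30)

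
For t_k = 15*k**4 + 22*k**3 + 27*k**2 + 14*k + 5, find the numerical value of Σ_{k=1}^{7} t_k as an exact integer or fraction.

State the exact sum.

The ratio is (15*k**4 + 82*k**3 + 183*k**2 + 194*k + 83)/(15*k**4 + 22*k**3 + 27*k**2 + 14*k + 5).
A = 1, B = 1, C = k**4 + 22*k**3/15 + 9*k**2/5 + 14*k/15 + 1/3.
Set up (1)·f(k+1) − (1)·f(k) − (k**4 + 22*k**3/15 + 9*k**2/5 + 14*k/15 + 1/3) = 0.
Bound: deg f ≤ 5.
Solve for f: f(k) = k*(3*k**4 - 2*k**3 + 3*k**2 - k + 2)/15 (degree 5 ≤ 5).
So s_k = (B(k−1)f/C)·t_k = (k*(3*k**4 - 2*k**3 + 3*k**2 - k + 2)/(15*k**4 + 22*k**3 + 27*k**2 + 14*k + 5))·t_k = k*(3*k**4 - 2*k**3 + 3*k**2 - k + 2).
Check: Δs_k = 15*k**4 + 22*k**3 + 27*k**2 + 14*k + 5. ✓
Evaluate s at k=8 and k=1: 91600 and 5; difference 91595.

Σ = 91595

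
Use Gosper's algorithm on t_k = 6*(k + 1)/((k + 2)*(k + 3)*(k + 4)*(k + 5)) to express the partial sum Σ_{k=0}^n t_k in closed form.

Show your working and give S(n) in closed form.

S(n) = (n**3 + 12*n**2 + 29*n + 18)/(6*(n**3 + 12*n**2 + 47*n + 60))

The ratio is (k + 2)**2/((k + 1)*(k + 6)).
Take A(k)=k + 2, B(k)=k + 6, C(k)=k + 1.
Need (k + 2)·f(k+1) − (k + 5)·f(k) = k + 1.
d = 3 from the (1,1,1) case.
Solving with deg f ≤ 3: f(k) = k*(k + 1)*(k + 8)/36.
Then R = B(k−1)f/C = k*(k + 5)*(k + 8)/36, so s_k = R(k)·t_k = k*(k**2 + 9*k + 8)/(6*(k + 2)*(k + 3)*(k + 4)).
Verify: 6*(k + 1)/(k**4 + 14*k**3 + 71*k**2 + 154*k + 120) matches t_k.
s_(n+1) = (n**3 + 12*n**2 + 29*n + 18)/(6*(n**3 + 12*n**2 + 47*n + 60)) and s_(0) = 0, so S(n) = (n**3 + 12*n**2 + 29*n + 18)/(6*(n**3 + 12*n**2 + 47*n + 60)).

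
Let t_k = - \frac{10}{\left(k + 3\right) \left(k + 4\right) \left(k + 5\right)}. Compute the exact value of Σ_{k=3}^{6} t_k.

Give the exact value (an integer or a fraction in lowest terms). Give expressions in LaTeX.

Σ = -17/231

Ratio r(k) = (k + 3)/(k + 6).
Take A(k)=k + 3, B(k)=k + 6, C(k)=1.
Key eq: (k + 3)·f(k+1) = (k + 5)·f(k) + (1).
Degrees (1,1,0) ⇒ d ≤ 2.
Solve for f: f(k) = k*(k + 7)/24 (degree 2 ≤ 2).
Then R = B(k−1)f/C = k*(k + 5)*(k + 7)/24, so s_k = R(k)·t_k = 5*k*(-k - 7)/(12*(k + 3)*(k + 4)).
Δs = -10/(k**3 + 12*k**2 + 47*k + 60), as required.
Sum = s_(7) − s_(3); s_(7) = -49/132, s_(3) = -25/84 ⇒ -17/231.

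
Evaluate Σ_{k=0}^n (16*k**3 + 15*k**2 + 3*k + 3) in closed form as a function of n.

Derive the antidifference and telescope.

S(n) = 4*n**4 + 13*n**3 + 13*n**2 + 7*n + 3

The ratio is (16*k**3 + 63*k**2 + 81*k + 37)/(16*k**3 + 15*k**2 + 3*k + 3).
Take A(k)=1, B(k)=1, C(k)=k**3 + 15*k**2/16 + 3*k/16 + 3/16.
Solve (1)·f(k+1) − (1)·f(k) = k**3 + 15*k**2/16 + 3*k/16 + 3/16.
Degrees (0,0,3) ⇒ d ≤ 4.
Coefficient equations give f(k) = k*(4*k**3 - 3*k**2 - 2*k + 4)/16.
R(k) = B(k−1)·f(k)/C(k) = k*(4*k**3 - 3*k**2 - 2*k + 4)/(16*k**3 + 15*k**2 + 3*k + 3); s_k = R·t_k = k*(4*k**3 - 3*k**2 - 2*k + 4).
Δs = 16*k**3 + 15*k**2 + 3*k + 3, as required.
Σ_(k=0)^n t_k = s_(n+1) − s_(0) = (4*n**4 + 13*n**3 + 13*n**2 + 7*n + 3) − (0), i.e. 4*n**4 + 13*n**3 + 13*n**2 + 7*n + 3.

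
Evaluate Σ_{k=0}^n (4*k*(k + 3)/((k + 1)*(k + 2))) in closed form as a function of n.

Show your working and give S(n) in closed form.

The ratio is (k + 1)**2*(k + 4)/(k*(k + 3)**2).
Take A(k)=k + 1, B(k)=k + 3, C(k)=k**2 + 3*k.
f must satisfy (k + 1)·f(k+1) − (k + 2)·f(k) = k**2 + 3*k.
Bound: deg f ≤ 2.
Coefficient equations give f(k) = k*(k - 1).
R(k) = B(k−1)·f(k)/C(k) = (k - 1)*(k + 2)/(k + 3); s_k = R·t_k = 4*k*(k - 1)/(k + 1).
Check: Δs_k = 4*k*(k + 3)/(k**2 + 3*k + 2). ✓
Σ_(k=0)^n t_k = s_(n+1) − s_(0) = (4*n*(n + 1)/(n + 2)) − (0), i.e. 4*n*(n + 1)/(n + 2).

S(n) = 4*n*(n + 1)/(n + 2)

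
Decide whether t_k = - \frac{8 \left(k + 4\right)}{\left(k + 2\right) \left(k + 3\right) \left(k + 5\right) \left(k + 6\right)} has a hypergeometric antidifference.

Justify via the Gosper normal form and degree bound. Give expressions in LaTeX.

Ratio r(k) = (k + 2)*(k + 5)**2/((k + 4)**2*(k + 7)).
Factor: A=k + 2; B=k + 7; C=k**2 + 8*k + 16.
Set up (k + 2)·f(k+1) − (k + 6)·f(k) − (k**2 + 8*k + 16) = 0.
From deg A=1, deg B=1, deg C=2: d=4.
Solve for f: f(k) = k*(k + 3)*(k + 4)*(k + 7)/20 (degree 4 ≤ 4).
Get s_k = R·t_k = 2*k*(-k - 7)/(5*(k**2 + 7*k + 10)) with R(k) = B(k−1)f(k)/C(k) = k*(k + 3)*(k + 6)*(k + 7)/(20*(k + 4)).
Δs = 8*(-k - 4)/(k**4 + 16*k**3 + 91*k**2 + 216*k + 180), as required.

Yes. s_k = \frac{2 k \left(- k - 7\right)}{5 \left(k^{2} + 7 k + 10\right)}.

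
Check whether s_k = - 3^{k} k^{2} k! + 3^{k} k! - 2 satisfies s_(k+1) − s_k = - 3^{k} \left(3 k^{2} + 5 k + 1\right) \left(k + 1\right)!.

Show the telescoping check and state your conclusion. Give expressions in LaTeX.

valid; difference matches t_k

s_(k+1) = -3*3**k*k**3*factorial(k) - 9*3**k*k**2*factorial(k) - 6*3**k*k*factorial(k) - 2
s_(k+1) − s_k = -3**k*(3*k**2 + 5*k + 1)*factorial(k + 1)
(s_(k+1) − s_k) − t_k = 0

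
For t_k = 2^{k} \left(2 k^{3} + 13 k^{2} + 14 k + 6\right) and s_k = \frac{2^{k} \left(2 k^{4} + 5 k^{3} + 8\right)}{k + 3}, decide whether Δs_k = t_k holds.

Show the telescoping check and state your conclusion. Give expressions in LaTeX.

Invalid: residual \frac{2^{k} \left(- 2 k^{4} - 17 k^{3} - 52 k^{2} - 50 k - 14\right)}{k^{2} + 7 k + 12} ≠ 0.

s_(k+1) = 2**(k + 1)*(2*(k + 1)**4 + 5*(k + 1)**3 + 8)/(k + 4)
s_(k+1) − s_k = 2**k*(2*k**5 + 25*k**4 + 112*k**3 + 208*k**2 + 160*k + 58)/(k**2 + 7*k + 12)
(s_(k+1) − s_k) − t_k = 2**k*(-2*k**4 - 17*k**3 - 52*k**2 - 50*k - 14)/(k**2 + 7*k + 12)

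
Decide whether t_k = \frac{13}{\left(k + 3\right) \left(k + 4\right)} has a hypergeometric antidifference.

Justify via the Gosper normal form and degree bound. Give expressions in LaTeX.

Yes. s_k = \frac{13 k}{3 \left(k + 3\right)}.

The ratio is (k + 3)/(k + 5).
Normal form (A,B,C) = (k + 3, k + 5, 1).
Solve (k + 3)·f(k+1) − (k + 4)·f(k) = 1.
From deg A=1, deg B=1, deg C=0: d=1.
Solve for f: f(k) = k/3 (degree 1 ≤ 1).
Certificate R = B(k−1)f/C = k*(k + 4)/3 gives s_k = 13*k/(3*(k + 3)).
Check: Δs_k = 13/(k**2 + 7*k + 12). ✓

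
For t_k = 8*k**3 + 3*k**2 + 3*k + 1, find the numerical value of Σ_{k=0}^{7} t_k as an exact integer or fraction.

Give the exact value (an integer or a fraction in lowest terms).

Σ = 6784

r(k) = (8*k**3 + 27*k**2 + 33*k + 15)/(8*k**3 + 3*k**2 + 3*k + 1) after simplifying.
A = 1, B = 1, C = k**3 + 3*k**2/8 + 3*k/8 + 1/8.
Need (1)·f(k+1) − (1)·f(k) = k**3 + 3*k**2/8 + 3*k/8 + 1/8.
d = 4 from the (0,0,3) case.
Solve for f: f(k) = k**2*(2*k**2 - 3*k + 2)/8 (degree 4 ≤ 4).
Get s_k = R·t_k = k**2*(2*k**2 - 3*k + 2) with R(k) = B(k−1)f(k)/C(k) = k**2*(2*k**2 - 3*k + 2)/(8*k**3 + 3*k**2 + 3*k + 1).
Δs = 8*k**3 + 3*k**2 + 3*k + 1, as required.
Telescoping: Σ = s_(8) − s_(0) = 6784 − (0) = 6784.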